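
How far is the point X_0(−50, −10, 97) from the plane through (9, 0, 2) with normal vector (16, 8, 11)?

The plane has equation n·(r − (9, 0, 2)) = 0, i.e. n·r = 166.
Then n·(−50, −10, 97) − 166 = 21.
|n| = √(256 + 64 + 121) = 21, so the distance is |21|/21 = 1.

1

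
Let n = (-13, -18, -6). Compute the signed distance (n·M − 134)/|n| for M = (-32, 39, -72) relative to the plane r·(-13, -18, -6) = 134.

n·M − 134 = 12.
|n| = 23, so the signed distance is 12/23.

12/23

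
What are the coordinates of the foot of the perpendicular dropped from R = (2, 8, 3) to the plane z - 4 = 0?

n = (0, 0, 1), |n|² = 1, and n·R − 4 = -1.
t = -1/1 = -1, so the foot is R − t·n = (2, 8, 3) − (-1)·(0, 0, 1) = (2, 8, 4).

(2, 8, 4)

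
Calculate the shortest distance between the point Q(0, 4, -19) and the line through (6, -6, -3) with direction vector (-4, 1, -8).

2√17

Direction vector d = (-4, 1, -8).
AP = (-6, 10, -16), and AP × d = (-64, 16, 34).
|AP × d|² = 5508 and |d|² = 81, so the distance is √(5508/81) = √68 = 2√17.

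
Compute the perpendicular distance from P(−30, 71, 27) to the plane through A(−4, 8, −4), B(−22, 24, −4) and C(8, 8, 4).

13/17

AB = (−18, 16, 0) and AC = (12, 0, 8), so a normal is n = AB × AC = (128, 144, −192).
Then n·(−30, 71, 27) − 1408 = −208.
|n| = √(16384 + 20736 + 36864) = 272, so the distance is |-208|/272 = 13/17.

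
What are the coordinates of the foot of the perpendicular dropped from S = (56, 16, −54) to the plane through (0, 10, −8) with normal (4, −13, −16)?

n = (4, −13, −16), |n|² = 441, and n·S − (-2) = 882.
t = 882/441 = 2, so the foot is S − t·n = (56, 16, −54) − 2·(4, −13, −16) = (48, 42, −22).

(48, 42, -22)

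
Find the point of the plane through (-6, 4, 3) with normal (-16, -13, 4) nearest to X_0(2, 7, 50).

The perpendicular from X_0 has direction n = (-16, -13, 4): r = (2, 7, 50) + μ(-16, -13, 4).
Substitute into the plane: n·(X_0 + μn) = 56 gives 77 + 441μ = 56, so μ = -1/21.
Foot = (2, 7, 50) + (-1/21)·(-16, -13, 4) = (58/21, 160/21, 1046/21).

(58/21, 160/21, 1046/21)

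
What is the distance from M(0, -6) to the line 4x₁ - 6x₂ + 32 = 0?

34/√13

d = |4·0 + (-6)·(-6) − (-32)| / √(16 + 36) = |68|/(2√13) = 34√13/13.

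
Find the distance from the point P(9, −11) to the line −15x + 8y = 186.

The normal to the line is n = (−15, 8) with |n| = 17.
|n·P − 186| = |-223 − 186| = 409, so the distance is 409/17.

409/17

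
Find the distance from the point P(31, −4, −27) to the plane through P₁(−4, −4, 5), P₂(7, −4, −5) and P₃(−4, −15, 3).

2/15

P₁P₂ = (11, 0, −10) and P₁P₃ = (0, −11, −2), so a normal is n = P₁P₂ × P₁P₃ = (−110, 22, −121).
Then n·(31, −4, −27) − (−253) = 22.
|n| = √(12100 + 484 + 14641) = 165, so the distance is |22|/165 = 2/15.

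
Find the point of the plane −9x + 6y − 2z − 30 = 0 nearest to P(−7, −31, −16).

n = (−9, 6, −2), |n|² = 121, and n·P − 30 = -121.
t = -121/121 = -1, so the foot is P − t·n = (−7, −31, −16) − (-1)·(−9, 6, −2) = (−16, −25, −18).

(-16, -25, -18)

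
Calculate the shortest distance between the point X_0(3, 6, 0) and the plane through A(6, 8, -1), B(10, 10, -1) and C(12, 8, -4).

AB = (4, 2, 0) and AC = (6, 0, -3), so a normal is n = AB × AC = (-6, 12, -12).
n = (-6, 12, -12); n·P − 72 = -18; |n| = 18; distance = 18/18 = 1.

1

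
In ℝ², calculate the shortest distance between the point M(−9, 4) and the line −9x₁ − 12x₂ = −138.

The normal to the line is n = (−9, −12) with |n| = 15.
|n·M − (-138)| = |33 − (-138)| = 171, so the distance is 171/15 = 57/5.

57/5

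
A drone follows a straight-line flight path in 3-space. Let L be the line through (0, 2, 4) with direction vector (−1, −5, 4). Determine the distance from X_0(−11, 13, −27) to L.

Direction vector d = (−1, −5, 4).
AP = (−11, 11, −31); AP·d = -168, |AP|² = 1203, |d|² = 42.
distance² = |AP|² − (AP·d)²/|d|² = 1203 − 28224/42 = 531, so the distance is 3√59.

3√59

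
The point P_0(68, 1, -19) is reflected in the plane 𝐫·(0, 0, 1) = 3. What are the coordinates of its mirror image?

n = (0, 0, 1), |n|² = 1, n·P_0 − 3 = -22, so t = -22/1 = -22.
Foot F = P_0 − (-22)·n = (68, 1, 3); the reflection is 2F − P_0 = (68, 1, 25).

(68, 1, 25)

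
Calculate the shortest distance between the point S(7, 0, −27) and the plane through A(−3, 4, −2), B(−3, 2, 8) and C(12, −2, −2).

AB = (0, −2, 10) and AC = (15, −6, 0), so a normal is n = AB × AC = (60, 150, 30).
n = (60, 150, 30); n·P − 360 = -750; |n| = 30√30; distance = 750/(30√30) = 5√30/6.

5√30/6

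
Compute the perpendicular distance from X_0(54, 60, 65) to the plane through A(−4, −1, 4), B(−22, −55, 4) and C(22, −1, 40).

AB = (−18, −54, 0) and AC = (26, 0, 36), so a normal is n = AB × AC = (−1944, 648, 1404).
Then n·(54, 60, 65) − 12744 = 12420.
|n| = √(3779136 + 419904 + 1971216) = 2484, so the distance is |12420|/2484 = 5.

5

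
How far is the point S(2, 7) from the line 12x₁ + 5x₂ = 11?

48/13

The normal to the line is n = (12, 5) with |n| = 13.
|n·S − 11| = |59 − 11| = 48, so the distance is 48/13.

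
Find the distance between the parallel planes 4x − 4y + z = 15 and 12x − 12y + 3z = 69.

8/√33

Divide the second equation by 3 to match normals: 4x − 4y + z = 23.
Both planes have normal n = (4, −4, 1), |n| = √33. Any point on the first plane is at distance |23 − 15|/|n| = 8/√33 = 8√33/33 from the second.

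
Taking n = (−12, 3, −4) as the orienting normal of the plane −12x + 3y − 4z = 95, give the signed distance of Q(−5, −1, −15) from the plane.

n·Q − 95 = 22.
|n| = 13, so the signed distance is 22/13.

22/13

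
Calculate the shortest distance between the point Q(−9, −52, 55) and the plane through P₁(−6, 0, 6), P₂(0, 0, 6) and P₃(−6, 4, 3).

8

P₁P₂ = (6, 0, 0) and P₁P₃ = (0, 4, −3), so a normal is n = P₁P₂ × P₁P₃ = (0, 18, 24).
n = (0, 18, 24); n·P − 144 = 240; |n| = 30; distance = 240/30 = 8.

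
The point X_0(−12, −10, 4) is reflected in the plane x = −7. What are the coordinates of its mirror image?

With n = (1, 0, 0), the signed offset is (n·X_0 − (-7))/|n|² = -5/1 = -5.
X_0' = X_0 − 2t·n = (−12, −10, 4) − (-10)·(1, 0, 0) = (−2, −10, 4).

(-2, -10, 4)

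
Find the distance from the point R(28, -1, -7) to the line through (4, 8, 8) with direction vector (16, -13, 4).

21

Direction vector d = (16, -13, 4).
AP = (24, -9, -15); AP·d = 441, |AP|² = 882, |d|² = 441.
distance² = |AP|² − (AP·d)²/|d|² = 882 − 194481/441 = 441, so the distance is 21.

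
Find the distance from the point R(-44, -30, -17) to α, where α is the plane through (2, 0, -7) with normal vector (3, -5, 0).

12/√34

The plane has equation n·(r − (2, 0, -7)) = 0, i.e. n·r = 6.
n = (3, -5, 0); n·P − 6 = 12; |n| = √34; distance = 12/√34 = 6√34/17.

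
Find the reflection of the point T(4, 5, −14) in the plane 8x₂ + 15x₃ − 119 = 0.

With n = (0, 8, 15), the signed offset is (n·T − 119)/|n|² = -289/289 = -1.
T' = T − 2t·n = (4, 5, −14) − (-2)·(0, 8, 15) = (4, 21, 16).

(4, 21, 16)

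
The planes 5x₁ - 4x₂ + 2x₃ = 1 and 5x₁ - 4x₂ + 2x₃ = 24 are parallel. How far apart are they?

23√5/15

With common normal n = (5, -4, 2) (|n| = 3√5), the distance is |1 − 24|/|n| = 23/(3√5) = 23√5/15.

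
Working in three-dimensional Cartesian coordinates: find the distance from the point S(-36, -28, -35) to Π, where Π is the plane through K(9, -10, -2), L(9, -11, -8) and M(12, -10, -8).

KL = (0, -1, -6) and KM = (3, 0, -6), so a normal is n = KL × KM = (6, -18, 3).
n = (6, -18, 3); n·P − 228 = -45; |n| = 3√41; distance = 45/(3√41) = 15/√41.

15/√41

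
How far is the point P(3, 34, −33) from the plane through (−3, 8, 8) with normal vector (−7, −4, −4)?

2

The plane has equation n·(r − (−3, 8, 8)) = 0, i.e. n·r = -43.
Then n·(3, 34, −33) − (−43) = 18.
|n| = √(49 + 16 + 16) = 9, so the distance is |18|/9 = 2.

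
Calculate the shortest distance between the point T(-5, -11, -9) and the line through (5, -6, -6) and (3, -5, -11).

A direction vector is d = (-2, 1, -5).
AP = (-10, -5, -3), and AP × d = (28, -44, -20).
|AP × d|² = 3120 and |d|² = 30, so the distance is √(3120/30) = √104 = 2√26.

2√26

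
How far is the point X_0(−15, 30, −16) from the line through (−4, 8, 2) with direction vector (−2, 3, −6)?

Direction vector d = (−2, 3, −6).
AP = (−11, 22, −18), and AP × d = (−78, −30, 11).
|AP × d|² = 7105 and |d|² = 49, so the distance is √(7105/49) = √145.

√145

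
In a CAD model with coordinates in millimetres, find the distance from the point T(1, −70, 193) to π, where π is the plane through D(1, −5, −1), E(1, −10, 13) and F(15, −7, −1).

DE = (0, −5, 14) and DF = (14, −2, 0), so a normal is n = DE × DF = (28, 196, 70).
n = (28, 196, 70); n·P − (-1022) = 840; |n| = 210; distance = 840/210 = 4.

4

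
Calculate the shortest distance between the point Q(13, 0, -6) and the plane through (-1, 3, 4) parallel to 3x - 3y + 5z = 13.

Parallel planes share the normal n = (3, -3, 5); since (-1, 3, 4) lies on the plane, its equation is 3x - 3y + 5z = 8.
Then n·(13, 0, -6) - 8 = 1.
|n| = √(9 + 9 + 25) = √43, so the distance is |1|/√43 = 1/√43.

1/√43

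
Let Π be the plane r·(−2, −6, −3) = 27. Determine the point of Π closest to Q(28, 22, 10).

The perpendicular from Q has direction n = (−2, −6, −3): r = (28, 22, 10) + μ(−2, −6, −3).
Substitute into the plane: n·(Q + μn) = 27 gives -218 + 49μ = 27, so μ = 5.
Foot = (28, 22, 10) + 5·(−2, −6, −3) = (18, −8, −5).

(18, -8, -5)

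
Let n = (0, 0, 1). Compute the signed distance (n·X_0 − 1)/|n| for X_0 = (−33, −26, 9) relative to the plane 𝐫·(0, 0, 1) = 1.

n·X_0 − 1 = 8.
|n| = 1, so the signed distance is 8/1 = 8.

8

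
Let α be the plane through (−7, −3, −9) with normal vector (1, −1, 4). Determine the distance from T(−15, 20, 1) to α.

3√2/2

The plane has equation n·(r − (−7, −3, −9)) = 0, i.e. n·r = -40.
n = (1, −1, 4); n·P − (-40) = 9; |n| = 3√2; distance = 9/(3√2) = 3√2/2.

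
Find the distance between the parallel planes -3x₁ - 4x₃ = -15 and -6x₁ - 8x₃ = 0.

Divide the second equation by 2 to match normals: -3x₁ - 4x₃ = 0.
Both planes have normal n = (-3, 0, -4), |n| = 5. Any point on the first plane is at distance |0 − (-15)|/|n| = 15/5 = 3 from the second.

3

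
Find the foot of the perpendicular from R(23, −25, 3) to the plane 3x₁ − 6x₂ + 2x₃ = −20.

(8, 5, -7)

n = (3, −6, 2), |n|² = 49, and n·R − (-20) = 245.
t = 245/49 = 5, so the foot is R − t·n = (23, −25, 3) − 5·(3, −6, 2) = (8, 5, −7).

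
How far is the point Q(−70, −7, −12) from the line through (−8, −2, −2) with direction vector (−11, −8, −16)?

Direction vector d = (−11, −8, −16).
AP = (−62, −5, −10); AP·d = 882, |AP|² = 3969, |d|² = 441.
distance² = |AP|² − (AP·d)²/|d|² = 3969 − 777924/441 = 2205, so the distance is 21√5.

21√5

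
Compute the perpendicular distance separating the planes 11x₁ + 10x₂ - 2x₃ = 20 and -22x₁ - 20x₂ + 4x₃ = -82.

7/5

Divide the second equation by -2 to match normals: 11x₁ + 10x₂ - 2x₃ = 41.
With common normal n = (11, 10, -2) (|n| = 15), the distance is |20 − 41|/|n| = 21/15 = 7/5.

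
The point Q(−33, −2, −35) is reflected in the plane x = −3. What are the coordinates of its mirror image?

(27, -2, -35)

With n = (1, 0, 0), the signed offset is (n·Q − (-3))/|n|² = -30/1 = -30.
Q' = Q − 2t·n = (−33, −2, −35) − (-60)·(1, 0, 0) = (27, −2, −35).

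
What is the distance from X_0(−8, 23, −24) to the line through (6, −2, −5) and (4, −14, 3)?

√334

A direction vector is d = (−2, −12, 8).
AP = (−14, 25, −19); AP·d = -424, |AP|² = 1182, |d|² = 212.
distance² = |AP|² − (AP·d)²/|d|² = 1182 − 179776/212 = 334, so the distance is √334.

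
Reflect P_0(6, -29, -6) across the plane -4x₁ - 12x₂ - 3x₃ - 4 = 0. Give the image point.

n = (-4, -12, -3), |n|² = 169, n·P_0 − 4 = 338, so t = 338/169 = 2.
Foot F = P_0 − 2·n = (14, -5, 0); the reflection is 2F − P_0 = (22, 19, 6).

(22, 19, 6)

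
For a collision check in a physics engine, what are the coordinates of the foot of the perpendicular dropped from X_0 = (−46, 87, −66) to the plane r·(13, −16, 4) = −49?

(19, 7, -46)

n = (13, −16, 4), |n|² = 441, and n·X_0 − (-49) = -2205.
t = -2205/441 = -5, so the foot is X_0 − t·n = (−46, 87, −66) − (-5)·(13, −16, 4) = (19, 7, −46).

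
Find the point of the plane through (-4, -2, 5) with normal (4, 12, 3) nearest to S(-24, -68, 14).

(-4, -8, 29)

The perpendicular from S has direction n = (4, 12, 3): r = (-24, -68, 14) + t(4, 12, 3).
Substitute into the plane: n·(S + tn) = -25 gives -870 + 169t = -25, so t = 5.
Foot = (-24, -68, 14) + 5·(4, 12, 3) = (-4, -8, 29).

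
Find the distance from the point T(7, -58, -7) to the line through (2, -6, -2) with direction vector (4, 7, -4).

Direction vector d = (4, 7, -4).
AP = (5, -52, -5); AP·d = -324, |AP|² = 2754, |d|² = 81.
distance² = |AP|² − (AP·d)²/|d|² = 2754 − 104976/81 = 1458, so the distance is 27√2.

27√2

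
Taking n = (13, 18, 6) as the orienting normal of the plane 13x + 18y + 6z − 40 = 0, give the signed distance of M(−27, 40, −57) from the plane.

-13/23

n·M − 40 = -13.
|n| = 23, so the signed distance is -13/23.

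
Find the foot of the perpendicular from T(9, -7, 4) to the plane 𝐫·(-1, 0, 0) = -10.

(10, -7, 4)

n = (-1, 0, 0), |n|² = 1, and n·T − (-10) = 1.
t = 1/1 = 1, so the foot is T − t·n = (9, -7, 4) − 1·(-1, 0, 0) = (10, -7, 4).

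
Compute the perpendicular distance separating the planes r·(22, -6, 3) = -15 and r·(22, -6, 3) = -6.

Both planes have normal n = (22, -6, 3), |n| = 23. Any point on the first plane is at distance |(-6) − (-15)|/|n| = 9/23 from the second.

9/23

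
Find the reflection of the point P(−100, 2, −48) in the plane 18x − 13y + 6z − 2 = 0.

(44, -102, 0)

n = (18, −13, 6), |n|² = 529, n·P − 2 = -2116, so t = -2116/529 = -4.
Foot F = P − (-4)·n = (−28, −50, −24); the reflection is 2F − P = (44, −102, 0).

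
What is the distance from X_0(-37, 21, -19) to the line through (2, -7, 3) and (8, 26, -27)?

A direction vector is d = (6, 33, -30).
AP = (-39, 28, -22), and AP × d = (-114, -1302, -1455).
|AP × d|² = 3825225 and |d|² = 2025, so the distance is √(3825225/2025) = √1889.

√1889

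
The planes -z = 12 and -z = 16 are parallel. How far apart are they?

4

Both planes have normal n = (0, 0, -1), |n| = 1. Any point on the first plane is at distance |16 − 12|/|n| = 4/1 = 4 from the second.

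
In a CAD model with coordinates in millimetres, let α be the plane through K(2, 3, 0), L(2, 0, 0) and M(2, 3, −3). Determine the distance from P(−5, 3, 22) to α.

KL = (0, −3, 0) and KM = (0, 0, −3), so a normal is n = KL × KM = (9, 0, 0).
Then n·(−5, 3, 22) − 18 = −63.
|n| = √(81 + 0 + 0) = 9, so the distance is |-63|/9 = 7.

7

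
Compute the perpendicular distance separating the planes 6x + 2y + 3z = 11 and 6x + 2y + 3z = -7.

18/7

With common normal n = (6, 2, 3) (|n| = 7), the distance is |11 − (-7)|/|n| = 18/7.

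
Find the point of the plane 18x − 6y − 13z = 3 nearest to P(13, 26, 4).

(281/23, 604/23, 105/23)

n = (18, −6, −13), |n|² = 529, and n·P − 3 = 23.
t = 23/529 = 1/23, so the foot is P − t·n = (13, 26, 4) − (1/23)·(18, −6, −13) = (281/23, 604/23, 105/23).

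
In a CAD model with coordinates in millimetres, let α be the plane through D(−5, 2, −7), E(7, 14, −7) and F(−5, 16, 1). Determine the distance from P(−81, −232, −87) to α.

8

DE = (12, 12, 0) and DF = (0, 14, 8), so a normal is n = DE × DF = (96, −96, 168).
Then n·(−81, −232, −87) − (−1848) = 1728.
|n| = √(9216 + 9216 + 28224) = 216, so the distance is |1728|/216 = 8.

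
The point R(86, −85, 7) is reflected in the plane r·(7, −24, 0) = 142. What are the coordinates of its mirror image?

(30, 107, 7)

n = (7, −24, 0), |n|² = 625, n·R − 142 = 2500, so t = 2500/625 = 4.
Foot F = R − 4·n = (58, 11, 7); the reflection is 2F − R = (30, 107, 7).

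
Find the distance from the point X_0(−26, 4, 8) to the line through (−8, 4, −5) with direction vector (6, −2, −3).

Direction vector d = (6, −2, −3).
AP = (−18, 0, 13), and AP × d = (26, 24, 36).
|AP × d|² = 2548 and |d|² = 49, so the distance is √(2548/49) = √52 = 2√13.

2√13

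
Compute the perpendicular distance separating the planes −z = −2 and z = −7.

9

Divide the second equation by -1 to match normals: −z = 7.
With common normal n = (0, 0, −1) (|n| = 1), the distance is |(-2) − 7|/|n| = 9/1 = 9.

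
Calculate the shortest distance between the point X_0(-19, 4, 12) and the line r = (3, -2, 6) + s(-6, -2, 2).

4√10

Direction vector d = (-6, -2, 2).
AP = (-22, 6, 6); AP·d = 132, |AP|² = 556, |d|² = 44.
distance² = |AP|² − (AP·d)²/|d|² = 556 − 17424/44 = 160, so the distance is 4√10.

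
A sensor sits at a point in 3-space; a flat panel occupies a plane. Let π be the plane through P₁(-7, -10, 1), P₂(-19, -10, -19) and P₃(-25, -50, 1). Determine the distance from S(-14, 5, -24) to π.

1

P₁P₂ = (-12, 0, -20) and P₁P₃ = (-18, -40, 0), so a normal is n = P₁P₂ × P₁P₃ = (-800, 360, 480).
n = (-800, 360, 480); n·P − 2480 = -1000; |n| = 1000; distance = 1000/1000 = 1.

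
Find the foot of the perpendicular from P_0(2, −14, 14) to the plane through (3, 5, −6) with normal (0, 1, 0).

The perpendicular from P_0 has direction n = (0, 1, 0): r = (2, −14, 14) + μ(0, 1, 0).
Substitute into the plane: n·(P_0 + μn) = 5 gives -14 + 1μ = 5, so μ = 19.
Foot = (2, −14, 14) + 19·(0, 1, 0) = (2, 5, 14).

(2, 5, 14)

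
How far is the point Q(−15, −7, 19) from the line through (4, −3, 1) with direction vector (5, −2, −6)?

2√29

Direction vector d = (5, −2, −6).
AP = (−19, −4, 18), and AP × d = (60, −24, 58).
|AP × d|² = 7540 and |d|² = 65, so the distance is √(7540/65) = √116 = 2√29.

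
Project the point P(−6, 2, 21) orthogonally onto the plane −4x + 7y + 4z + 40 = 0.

n = (−4, 7, 4), |n|² = 81, and n·P − (-40) = 162.
t = 162/81 = 2, so the foot is P − t·n = (−6, 2, 21) − 2·(−4, 7, 4) = (2, −12, 13).

(2, -12, 13)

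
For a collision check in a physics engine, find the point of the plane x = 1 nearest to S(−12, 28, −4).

(1, 28, -4)

The perpendicular from S has direction n = (1, 0, 0): r = (−12, 28, −4) + t(1, 0, 0).
Substitute into the plane: n·(S + tn) = 1 gives -12 + 1t = 1, so t = 13.
Foot = (−12, 28, −4) + 13·(1, 0, 0) = (1, 28, −4).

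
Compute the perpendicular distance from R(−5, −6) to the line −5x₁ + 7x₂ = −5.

d = |(-5)·(-5) + 7·(-6) − (-5)| / √(25 + 49) = |-12|/√74 = 6√74/37.

6√74/37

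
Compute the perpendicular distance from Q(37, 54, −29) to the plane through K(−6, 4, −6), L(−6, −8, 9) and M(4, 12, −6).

14/√57

KL = (0, −12, 15) and KM = (10, 8, 0), so a normal is n = KL × KM = (−120, 150, 120).
n = (−120, 150, 120); n·P − 600 = -420; |n| = 30√57; distance = 420/(30√57) = 14/√57.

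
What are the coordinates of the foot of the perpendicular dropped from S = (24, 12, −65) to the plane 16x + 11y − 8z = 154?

n = (16, 11, −8), |n|² = 441, and n·S − 154 = 882.
t = 882/441 = 2, so the foot is S − t·n = (24, 12, −65) − 2·(16, 11, −8) = (−8, −10, −49).

(-8, -10, -49)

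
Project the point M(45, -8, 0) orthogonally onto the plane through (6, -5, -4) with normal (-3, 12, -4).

n = (-3, 12, -4), |n|² = 169, and n·M − (-62) = -169.
t = -169/169 = -1, so the foot is M − t·n = (45, -8, 0) − (-1)·(-3, 12, -4) = (42, 4, -4).

(42, 4, -4)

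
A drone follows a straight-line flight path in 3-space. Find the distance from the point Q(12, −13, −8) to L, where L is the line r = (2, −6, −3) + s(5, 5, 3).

√174

Direction vector d = (5, 5, 3).
AP = (10, −7, −5); AP·d = 0, |AP|² = 174, |d|² = 59.
distance² = |AP|² − (AP·d)²/|d|² = 174 − 0/59 = 174, so the distance is √174.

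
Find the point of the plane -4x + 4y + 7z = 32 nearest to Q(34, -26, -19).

The perpendicular from Q has direction n = (-4, 4, 7): r = (34, -26, -19) + t(-4, 4, 7).
Substitute into the plane: n·(Q + tn) = 32 gives -373 + 81t = 32, so t = 5.
Foot = (34, -26, -19) + 5·(-4, 4, 7) = (14, -6, 16).

(14, -6, 16)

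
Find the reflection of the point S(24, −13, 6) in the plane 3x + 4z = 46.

With n = (3, 0, 4), the signed offset is (n·S − 46)/|n|² = 50/25 = 2.
S' = S − 2t·n = (24, −13, 6) − 4·(3, 0, 4) = (12, −13, −10).

(12, -13, -10)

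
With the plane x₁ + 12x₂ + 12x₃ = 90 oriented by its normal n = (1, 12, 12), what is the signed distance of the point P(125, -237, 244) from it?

n·P − 90 = 119.
|n| = 17, so the signed distance is 119/17 = 7.

7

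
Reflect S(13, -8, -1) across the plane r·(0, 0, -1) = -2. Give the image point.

(13, -8, 5)

n = (0, 0, -1), |n|² = 1, n·S − (-2) = 3, so t = 3/1 = 3.
Foot F = S − 3·n = (13, -8, 2); the reflection is 2F − S = (13, -8, 5).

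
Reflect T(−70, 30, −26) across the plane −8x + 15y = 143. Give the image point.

n = (−8, 15, 0), |n|² = 289, n·T − 143 = 867, so t = 867/289 = 3.
Foot F = T − 3·n = (−46, −15, −26); the reflection is 2F − T = (−22, −60, −26).

(-22, -60, -26)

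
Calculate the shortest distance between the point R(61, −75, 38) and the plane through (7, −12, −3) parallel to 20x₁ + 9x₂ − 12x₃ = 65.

21/25

Parallel planes share the normal n = (20, 9, −12); since (7, −12, −3) lies on the plane, its equation is 20x₁ + 9x₂ − 12x₃ = 68.
Then n·(61, −75, 38) − 68 = 21.
|n| = √(400 + 81 + 144) = 25, so the distance is |21|/25 = 21/25.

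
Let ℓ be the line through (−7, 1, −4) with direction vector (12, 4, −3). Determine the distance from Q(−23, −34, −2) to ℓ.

Direction vector d = (12, 4, −3).
AP = (−16, −35, 2), and AP × d = (97, −24, 356).
|AP × d|² = 136721 and |d|² = 169, so the distance is √(136721/169) = √809.

√809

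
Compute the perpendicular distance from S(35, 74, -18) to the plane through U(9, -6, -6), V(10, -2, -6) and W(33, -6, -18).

UV = (1, 4, 0) and UW = (24, 0, -12), so a normal is n = UV × UW = (-48, 12, -96).
Then n·(35, 74, -18) - 72 = 864.
|n| = √(2304 + 144 + 9216) = 108, so the distance is |864|/108 = 8.

8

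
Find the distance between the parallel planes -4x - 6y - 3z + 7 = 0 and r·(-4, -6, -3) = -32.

25√61/61

With common normal n = (-4, -6, -3) (|n| = √61), the distance is |(-7) − (-32)|/|n| = 25/√61.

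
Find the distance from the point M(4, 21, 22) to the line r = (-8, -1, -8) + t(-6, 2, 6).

Direction vector d = (-6, 2, 6).
AP = (12, 22, 30); AP·d = 152, |AP|² = 1528, |d|² = 76.
distance² = |AP|² − (AP·d)²/|d|² = 1528 − 23104/76 = 1224, so the distance is 6√34.

6√34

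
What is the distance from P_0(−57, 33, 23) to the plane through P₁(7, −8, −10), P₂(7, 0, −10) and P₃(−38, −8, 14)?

P₁P₂ = (0, 8, 0) and P₁P₃ = (−45, 0, 24), so a normal is n = P₁P₂ × P₁P₃ = (192, 0, 360).
Then n·(−57, 33, 23) − (−2256) = −408.
|n| = √(36864 + 0 + 129600) = 408, so the distance is |-408|/408 = 1.

1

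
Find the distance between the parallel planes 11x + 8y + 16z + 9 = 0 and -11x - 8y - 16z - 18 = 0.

Divide the second equation by -1 to match normals: 11x + 8y + 16z = -18.
With common normal n = (11, 8, 16) (|n| = 21), the distance is |(-9) − (-18)|/|n| = 9/21 = 3/7.

3/7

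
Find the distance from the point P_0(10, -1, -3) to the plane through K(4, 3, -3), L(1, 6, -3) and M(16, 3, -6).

√2/3

KL = (-3, 3, 0) and KM = (12, 0, -3), so a normal is n = KL × KM = (-9, -9, -36).
n = (-9, -9, -36); n·P − 45 = -18; |n| = 27√2; distance = 18/(27√2) = √2/3.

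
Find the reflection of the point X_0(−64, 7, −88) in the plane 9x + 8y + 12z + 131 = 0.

n = (9, 8, 12), |n|² = 289, n·X_0 − (-131) = -1445, so t = -1445/289 = -5.
Foot F = X_0 − (-5)·n = (−19, 47, −28); the reflection is 2F − X_0 = (26, 87, 32).

(26, 87, 32)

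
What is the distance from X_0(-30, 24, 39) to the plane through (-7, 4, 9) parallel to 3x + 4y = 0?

Parallel planes share the normal n = (3, 4, 0); since (-7, 4, 9) lies on the plane, its equation is 3x + 4y = -5.
Then n·(-30, 24, 39) - (-5) = 11.
|n| = √(9 + 16 + 0) = 5, so the distance is |11|/5 = 11/5.

11/5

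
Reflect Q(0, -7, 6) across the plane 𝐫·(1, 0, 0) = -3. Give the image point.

n = (1, 0, 0), |n|² = 1, n·Q − (-3) = 3, so t = 3/1 = 3.
Foot F = Q − 3·n = (-3, -7, 6); the reflection is 2F − Q = (-6, -7, 6).

(-6, -7, 6)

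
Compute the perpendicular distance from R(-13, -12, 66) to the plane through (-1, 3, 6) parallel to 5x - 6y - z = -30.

15√62/31

Parallel planes share the normal n = (5, -6, -1); since (-1, 3, 6) lies on the plane, its equation is 5x - 6y - z = -29.
d = |5·(-13) + (-6)·(-12) + (-1)·66 − (-29)| / √(25 + 36 + 1) = |-30| / √62 = 15√62/31.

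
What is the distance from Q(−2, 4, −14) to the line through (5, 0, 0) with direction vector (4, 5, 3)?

√211

Direction vector d = (4, 5, 3).
AP = (−7, 4, −14), and AP × d = (82, −35, −51).
|AP × d|² = 10550 and |d|² = 50, so the distance is √(10550/50) = √211.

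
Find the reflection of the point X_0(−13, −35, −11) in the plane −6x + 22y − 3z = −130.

With n = (−6, 22, −3), the signed offset is (n·X_0 − (-130))/|n|² = -529/529 = -1.
X_0' = X_0 − 2t·n = (−13, −35, −11) − (-2)·(−6, 22, −3) = (−25, 9, −17).

(-25, 9, -17)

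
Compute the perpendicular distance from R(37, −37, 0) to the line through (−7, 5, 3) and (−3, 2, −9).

A direction vector is d = (4, −3, −12).
AP = (44, −42, −3), and AP × d = (495, 516, 36).
|AP × d|² = 512577 and |d|² = 169, so the distance is √(512577/169) = √3033 = 3√337.

3√337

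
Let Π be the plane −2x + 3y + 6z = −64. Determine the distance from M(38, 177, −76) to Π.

9

d = |(-2)·38 + 3·177 + 6·(-76) − (-64)| / √(4 + 9 + 36) = |63| / 7 = 9.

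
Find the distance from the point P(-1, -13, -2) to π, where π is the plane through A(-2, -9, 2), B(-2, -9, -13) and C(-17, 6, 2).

3√2/2

AB = (0, 0, -15) and AC = (-15, 15, 0), so a normal is n = AB × AC = (225, 225, 0).
Then n·(-1, -13, -2) - (-2475) = -675.
|n| = √(50625 + 50625 + 0) = 225√2, so the distance is |-675|/(225√2) = 3/√2.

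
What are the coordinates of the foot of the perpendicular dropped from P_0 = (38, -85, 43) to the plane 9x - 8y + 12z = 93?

(-7, -45, -17)

The perpendicular from P_0 has direction n = (9, -8, 12): r = (38, -85, 43) + λ(9, -8, 12).
Substitute into the plane: n·(P_0 + λn) = 93 gives 1538 + 289λ = 93, so λ = -5.
Foot = (38, -85, 43) + (-5)·(9, -8, 12) = (-7, -45, -17).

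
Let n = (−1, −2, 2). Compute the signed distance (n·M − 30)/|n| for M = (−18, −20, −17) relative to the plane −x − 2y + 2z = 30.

n·M − 30 = -6.
|n| = 3, so the signed distance is -6/3 = -2.

-2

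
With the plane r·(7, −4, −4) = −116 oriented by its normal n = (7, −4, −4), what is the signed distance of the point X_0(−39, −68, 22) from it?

n·X_0 − (-116) = 27.
|n| = 9, so the signed distance is 27/9 = 3.

3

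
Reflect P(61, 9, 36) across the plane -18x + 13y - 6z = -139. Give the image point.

With n = (-18, 13, -6), the signed offset is (n·P − (-139))/|n|² = -1058/529 = -2.
P' = P − 2t·n = (61, 9, 36) − (-4)·(-18, 13, -6) = (-11, 61, 12).

(-11, 61, 12)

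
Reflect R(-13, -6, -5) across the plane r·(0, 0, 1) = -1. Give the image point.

(-13, -6, 3)

n = (0, 0, 1), |n|² = 1, n·R − (-1) = -4, so t = -4/1 = -4.
Foot F = R − (-4)·n = (-13, -6, -1); the reflection is 2F − R = (-13, -6, 3).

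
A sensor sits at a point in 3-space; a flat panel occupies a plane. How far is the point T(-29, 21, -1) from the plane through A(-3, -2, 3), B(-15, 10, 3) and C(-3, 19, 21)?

AB = (-12, 12, 0) and AC = (0, 21, 18), so a normal is n = AB × AC = (216, 216, -252).
n = (216, 216, -252); n·P − (-1836) = 360; |n| = 396; distance = 360/396 = 10/11.

10/11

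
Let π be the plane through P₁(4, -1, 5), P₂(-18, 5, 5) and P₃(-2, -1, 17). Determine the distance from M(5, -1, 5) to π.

6/23

P₁P₂ = (-22, 6, 0) and P₁P₃ = (-6, 0, 12), so a normal is n = P₁P₂ × P₁P₃ = (72, 264, 36).
n = (72, 264, 36); n·P − 204 = 72; |n| = 276; distance = 72/276 = 6/23.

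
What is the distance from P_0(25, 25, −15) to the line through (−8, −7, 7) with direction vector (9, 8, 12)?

2√577

Direction vector d = (9, 8, 12).
AP = (33, 32, −22); AP·d = 289, |AP|² = 2597, |d|² = 289.
distance² = |AP|² − (AP·d)²/|d|² = 2597 − 83521/289 = 2308, so the distance is 2√577.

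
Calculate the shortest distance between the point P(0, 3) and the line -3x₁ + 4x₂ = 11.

d = |(-3)·0 + 4·3 − 11| / √(9 + 16) = |1|/5 = 1/5.

1/5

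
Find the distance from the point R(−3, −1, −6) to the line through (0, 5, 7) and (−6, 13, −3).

A direction vector is d = (−6, 8, −10).
AP = (−3, −6, −13); AP·d = 100, |AP|² = 214, |d|² = 200.
distance² = |AP|² − (AP·d)²/|d|² = 214 − 10000/200 = 164, so the distance is 2√41.

2√41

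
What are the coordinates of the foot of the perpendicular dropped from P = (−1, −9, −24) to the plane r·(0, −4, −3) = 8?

(-1, 7, -12)

The perpendicular from P has direction n = (0, −4, −3): r = (−1, −9, −24) + t(0, −4, −3).
Substitute into the plane: n·(P + tn) = 8 gives 108 + 25t = 8, so t = -4.
Foot = (−1, −9, −24) + (-4)·(0, −4, −3) = (−1, 7, −12).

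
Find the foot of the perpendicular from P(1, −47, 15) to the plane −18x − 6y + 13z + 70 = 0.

The perpendicular from P has direction n = (−18, −6, 13): r = (1, −47, 15) + μ(−18, −6, 13).
Substitute into the plane: n·(P + μn) = -70 gives 459 + 529μ = -70, so μ = -1.
Foot = (1, −47, 15) + (-1)·(−18, −6, 13) = (19, −41, 2).

(19, -41, 2)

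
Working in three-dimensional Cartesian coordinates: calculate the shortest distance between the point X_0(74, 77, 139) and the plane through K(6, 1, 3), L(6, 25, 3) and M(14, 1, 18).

KL = (0, 24, 0) and KM = (8, 0, 15), so a normal is n = KL × KM = (360, 0, -192).
d = |360·74 + (-192)·139 − 1584| / √(129600 + 0 + 36864) = |-1632| / 408 = 4.

4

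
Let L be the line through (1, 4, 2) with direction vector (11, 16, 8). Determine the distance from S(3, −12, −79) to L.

√5057

Direction vector d = (11, 16, 8).
AP = (2, −16, −81), and AP × d = (1168, −907, 208).
|AP × d|² = 2230137 and |d|² = 441, so the distance is √(2230137/441) = √5057.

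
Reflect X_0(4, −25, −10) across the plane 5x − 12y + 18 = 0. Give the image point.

With n = (5, −12, 0), the signed offset is (n·X_0 − (-18))/|n|² = 338/169 = 2.
X_0' = X_0 − 2t·n = (4, −25, −10) − 4·(5, −12, 0) = (−16, 23, −10).

(-16, 23, -10)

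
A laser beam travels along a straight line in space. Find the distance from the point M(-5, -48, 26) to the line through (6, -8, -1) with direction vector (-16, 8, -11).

Direction vector d = (-16, 8, -11).
AP = (-11, -40, 27); AP·d = -441, |AP|² = 2450, |d|² = 441.
distance² = |AP|² − (AP·d)²/|d|² = 2450 − 194481/441 = 2009, so the distance is 7√41.

7√41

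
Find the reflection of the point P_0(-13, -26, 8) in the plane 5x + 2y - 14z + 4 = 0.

(-3, -22, -20)

With n = (5, 2, -14), the signed offset is (n·P_0 − (-4))/|n|² = -225/225 = -1.
P_0' = P_0 − 2t·n = (-13, -26, 8) − (-2)·(5, 2, -14) = (-3, -22, -20).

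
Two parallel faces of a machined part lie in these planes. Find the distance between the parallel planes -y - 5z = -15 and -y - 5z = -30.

Both planes have normal n = (0, -1, -5), |n| = √26. Any point on the first plane is at distance |(-30) − (-15)|/|n| = 15/√26 from the second.

15/√26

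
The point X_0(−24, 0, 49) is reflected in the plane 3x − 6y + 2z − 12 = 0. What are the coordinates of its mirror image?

(-180/7, 24/7, 335/7)

n = (3, −6, 2), |n|² = 49, n·X_0 − 12 = 14, so t = 14/49 = 2/7.
Foot F = X_0 − (2/7)·n = (−174/7, 12/7, 339/7); the reflection is 2F − X_0 = (−180/7, 24/7, 335/7).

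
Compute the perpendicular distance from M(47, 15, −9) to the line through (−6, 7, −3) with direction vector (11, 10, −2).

2√221

Direction vector d = (11, 10, −2).
AP = (53, 8, −6); AP·d = 675, |AP|² = 2909, |d|² = 225.
distance² = |AP|² − (AP·d)²/|d|² = 2909 − 455625/225 = 884, so the distance is 2√221.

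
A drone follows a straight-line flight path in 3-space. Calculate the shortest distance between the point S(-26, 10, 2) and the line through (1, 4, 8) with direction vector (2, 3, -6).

3√89

Direction vector d = (2, 3, -6).
AP = (-27, 6, -6), and AP × d = (-18, -174, -93).
|AP × d|² = 39249 and |d|² = 49, so the distance is √(39249/49) = √801 = 3√89.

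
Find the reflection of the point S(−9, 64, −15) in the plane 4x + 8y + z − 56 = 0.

n = (4, 8, 1), |n|² = 81, n·S − 56 = 405, so t = 405/81 = 5.
Foot F = S − 5·n = (−29, 24, −20); the reflection is 2F − S = (−49, −16, −25).

(-49, -16, -25)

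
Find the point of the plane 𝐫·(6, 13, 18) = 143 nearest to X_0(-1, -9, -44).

(11, 17, -8)

The perpendicular from X_0 has direction n = (6, 13, 18): r = (-1, -9, -44) + μ(6, 13, 18).
Substitute into the plane: n·(X_0 + μn) = 143 gives -915 + 529μ = 143, so μ = 2.
Foot = (-1, -9, -44) + 2·(6, 13, 18) = (11, 17, -8).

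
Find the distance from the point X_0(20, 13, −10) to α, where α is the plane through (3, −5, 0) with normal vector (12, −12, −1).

2/17

The plane has equation n·(r − (3, −5, 0)) = 0, i.e. n·r = 96.
n = (12, −12, −1); n·P − 96 = -2; |n| = 17; distance = 2/17.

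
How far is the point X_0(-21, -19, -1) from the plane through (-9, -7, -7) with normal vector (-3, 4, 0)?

12/5

The plane has equation n·(r − (-9, -7, -7)) = 0, i.e. n·r = -1.
n = (-3, 4, 0); n·P − (-1) = -12; |n| = 5; distance = 12/5.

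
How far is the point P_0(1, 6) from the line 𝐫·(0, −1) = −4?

2

d = |0·1 + (-1)·6 − (-4)| / √(0 + 1) = |-2|/1 = 2.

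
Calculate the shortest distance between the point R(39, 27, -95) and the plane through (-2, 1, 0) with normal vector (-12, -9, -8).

The plane has equation n·(r − (-2, 1, 0)) = 0, i.e. n·r = 15.
d = |(-12)·39 + (-9)·27 + (-8)·(-95) − 15| / √(144 + 81 + 64) = |34| / 17 = 2.

2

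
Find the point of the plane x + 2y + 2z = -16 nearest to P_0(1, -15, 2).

n = (1, 2, 2), |n|² = 9, and n·P_0 − (-16) = -9.
t = -9/9 = -1, so the foot is P_0 − t·n = (1, -15, 2) − (-1)·(1, 2, 2) = (2, -13, 4).

(2, -13, 4)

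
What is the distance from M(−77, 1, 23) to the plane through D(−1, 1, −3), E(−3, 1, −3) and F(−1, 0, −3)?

26

DE = (−2, 0, 0) and DF = (0, −1, 0), so a normal is n = DE × DF = (0, 0, 2).
n = (0, 0, 2); n·P − (-6) = 52; |n| = 2; distance = 52/2 = 26.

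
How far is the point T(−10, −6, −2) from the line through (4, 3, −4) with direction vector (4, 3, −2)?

Direction vector d = (4, 3, −2).
AP = (−14, −9, 2); AP·d = -87, |AP|² = 281, |d|² = 29.
distance² = |AP|² − (AP·d)²/|d|² = 281 − 7569/29 = 20, so the distance is 2√5.

2√5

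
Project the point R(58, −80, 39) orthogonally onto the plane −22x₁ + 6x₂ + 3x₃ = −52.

n = (−22, 6, 3), |n|² = 529, and n·R − (-52) = -1587.
t = -1587/529 = -3, so the foot is R − t·n = (58, −80, 39) − (-3)·(−22, 6, 3) = (−8, −62, 48).

(-8, -62, 48)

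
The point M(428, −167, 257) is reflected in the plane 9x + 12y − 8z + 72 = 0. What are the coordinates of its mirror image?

(7420/17, -2647/17, 4241/17)

With n = (9, 12, −8), the signed offset is (n·M − (-72))/|n|² = -136/289 = -8/17.
M' = M − 2t·n = (428, −167, 257) − (-16/17)·(9, 12, −8) = (7420/17, −2647/17, 4241/17).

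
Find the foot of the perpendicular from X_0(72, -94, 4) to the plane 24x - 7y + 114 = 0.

n = (24, -7, 0), |n|² = 625, and n·X_0 − (-114) = 2500.
t = 2500/625 = 4, so the foot is X_0 − t·n = (72, -94, 4) − 4·(24, -7, 0) = (-24, -66, 4).

(-24, -66, 4)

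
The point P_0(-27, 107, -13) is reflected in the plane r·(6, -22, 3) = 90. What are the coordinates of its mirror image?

(33, -113, 17)

n = (6, -22, 3), |n|² = 529, n·P_0 − 90 = -2645, so t = -2645/529 = -5.
Foot F = P_0 − (-5)·n = (3, -3, 2); the reflection is 2F − P_0 = (33, -113, 17).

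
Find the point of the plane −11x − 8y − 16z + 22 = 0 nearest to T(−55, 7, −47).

The perpendicular from T has direction n = (−11, −8, −16): r = (−55, 7, −47) + λ(−11, −8, −16).
Substitute into the plane: n·(T + λn) = -22 gives 1301 + 441λ = -22, so λ = -3.
Foot = (−55, 7, −47) + (-3)·(−11, −8, −16) = (−22, 31, 1).

(-22, 31, 1)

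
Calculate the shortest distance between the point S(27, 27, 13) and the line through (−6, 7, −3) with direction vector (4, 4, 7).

√449

Direction vector d = (4, 4, 7).
AP = (33, 20, 16); AP·d = 324, |AP|² = 1745, |d|² = 81.
distance² = |AP|² − (AP·d)²/|d|² = 1745 − 104976/81 = 449, so the distance is √449.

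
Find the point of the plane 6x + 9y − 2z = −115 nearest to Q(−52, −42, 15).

(-22, 3, 5)

n = (6, 9, −2), |n|² = 121, and n·Q − (-115) = -605.
t = -605/121 = -5, so the foot is Q − t·n = (−52, −42, 15) − (-5)·(6, 9, −2) = (−22, 3, 5).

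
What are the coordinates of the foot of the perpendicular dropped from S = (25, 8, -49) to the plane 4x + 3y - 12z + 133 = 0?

n = (4, 3, -12), |n|² = 169, and n·S − (-133) = 845.
t = 845/169 = 5, so the foot is S − t·n = (25, 8, -49) − 5·(4, 3, -12) = (5, -7, 11).

(5, -7, 11)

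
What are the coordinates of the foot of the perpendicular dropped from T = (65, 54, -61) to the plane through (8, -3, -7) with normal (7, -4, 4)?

The perpendicular from T has direction n = (7, -4, 4): r = (65, 54, -61) + λ(7, -4, 4).
Substitute into the plane: n·(T + λn) = 40 gives -5 + 81λ = 40, so λ = 5/9.
Foot = (65, 54, -61) + (5/9)·(7, -4, 4) = (620/9, 466/9, -529/9).

(620/9, 466/9, -529/9)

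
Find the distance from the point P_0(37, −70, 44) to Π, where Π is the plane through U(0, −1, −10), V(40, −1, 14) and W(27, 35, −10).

UV = (40, 0, 24) and UW = (27, 36, 0), so a normal is n = UV × UW = (−864, 648, 1440).
d = |(-864)·37 + 648·(-70) + 1440·44 − (-15048)| / √(746496 + 419904 + 2073600) = |1080| / 1800 = 3/5.

3/5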